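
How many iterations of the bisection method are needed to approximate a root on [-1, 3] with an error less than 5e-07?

We need (b-a)/2^n ≤ 5e-07
(3 - (-1))/2^n ≤ 5e-07
4/2^n ≤ 5e-07
2^n ≥ 8000000
n ≥ log₂(8000000) = 22.93
n ≥ 23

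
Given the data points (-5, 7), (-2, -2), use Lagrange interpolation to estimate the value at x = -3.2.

Lagrange interpolation formula:
P(x) = Σ yᵢ × Lᵢ(x)
where Lᵢ(x) = Π_{j≠i} (x - xⱼ)/(xᵢ - xⱼ)

L_0(-3.2) = (-3.2 - (-2))/(-5 - (-2)) = 0.400000
L_1(-3.2) = (-3.2 - (-5))/(-2 - (-5)) = 0.600000

P(-3.2) = 7×L_0(-3.2) + (-2)×L_1(-3.2)
P(-3.2) = 1.600000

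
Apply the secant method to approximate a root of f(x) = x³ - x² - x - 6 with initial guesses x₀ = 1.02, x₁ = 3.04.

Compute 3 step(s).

f(x) = x³ - x² - x - 6
x₀ = 1.02, x₁ = 3.04

Secant formula: x_{n+1} = x_n - f(x_n)(x_n - x_{n-1})/(f(x_n) - f(x_{n-1}))

Iteration 1:
  f(1.020000) = -6.999192
  f(3.040000) = 9.812864
  x_2 = 3.040000 - 9.812864×(3.040000 - 1.020000)/(9.812864 - (-6.999192))
       = 1.860966
Iteration 2:
  f(3.040000) = 9.812864
  f(1.860966) = -4.879273
  x_3 = 1.860966 - (-4.879273)×(1.860966 - 3.040000)/(-4.879273 - 9.812864)
       = 2.252524
Iteration 3:
  f(1.860966) = -4.879273
  f(2.252524) = -1.897384
  x_4 = 2.252524 - (-1.897384)×(2.252524 - 1.860966)/(-1.897384 - (-4.879273))
       = 2.501674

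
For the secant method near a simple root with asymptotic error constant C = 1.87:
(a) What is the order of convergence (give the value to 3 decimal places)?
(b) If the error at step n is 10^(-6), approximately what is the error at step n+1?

(a) Secant method has superlinear convergence with order φ = (1+√5)/2 ≈ 1.618.
    This means |e_{n+1}| ≈ C|e_n|^1.618.

(b) With |e_n| = 10^(-6) and C = 1.87:
    |e_{n+1}| ≈ 1.87 × (10^(-6))^1.618 = 1.87 × 10^(-9.71)

(a) ≈ 1.618 (golden ratio); (b) |e_{n+1}| ≈ 3.661e-10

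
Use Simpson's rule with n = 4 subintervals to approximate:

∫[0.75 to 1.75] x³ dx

f(x) = x³
a = 0.75, b = 1.75, n = 4
h = (b - a)/n = 0.250000

Simpson's rule: (h/3)[f(x₀) + 4f(x₁) + 2f(x₂) + ... + f(xₙ)]

x_0 = 0.7500, f(x_0) = 0.421875, coefficient = 1
x_1 = 1.0000, f(x_1) = 1.000000, coefficient = 4
x_2 = 1.2500, f(x_2) = 1.953125, coefficient = 2
x_3 = 1.5000, f(x_3) = 3.375000, coefficient = 4
x_4 = 1.7500, f(x_4) = 5.359375, coefficient = 1

I ≈ (0.250000/3) × 27.187500 = 2.265625
Exact value: 2.265625
Error: 0.000000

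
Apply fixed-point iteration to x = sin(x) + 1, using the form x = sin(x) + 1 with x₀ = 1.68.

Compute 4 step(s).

Equation: x = sin(x) + 1
Fixed-point form: x = sin(x) + 1
x₀ = 1.68

x_1 = g(1.680000) = 1.994043
x_2 = g(1.994043) = 1.911760
x_3 = g(1.911760) = 1.942433
x_4 = g(1.942433) = 1.931734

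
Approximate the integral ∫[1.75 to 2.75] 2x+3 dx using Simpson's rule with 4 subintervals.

f(x) = 2x+3
a = 1.75, b = 2.75, n = 4
h = (b - a)/n = 0.250000

Simpson's rule: (h/3)[f(x₀) + 4f(x₁) + 2f(x₂) + ... + f(xₙ)]

x_0 = 1.7500, f(x_0) = 6.500000, coefficient = 1
x_1 = 2.0000, f(x_1) = 7.000000, coefficient = 4
x_2 = 2.2500, f(x_2) = 7.500000, coefficient = 2
x_3 = 2.5000, f(x_3) = 8.000000, coefficient = 4
x_4 = 2.7500, f(x_4) = 8.500000, coefficient = 1

I ≈ (0.250000/3) × 90.000000 = 7.500000
Exact value: 7.500000
Error: 0.000000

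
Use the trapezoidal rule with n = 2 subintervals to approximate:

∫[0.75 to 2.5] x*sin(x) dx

f(x) = x*sin(x)
a = 0.75, b = 2.5, n = 2
h = (b - a)/n = 0.875000

Trapezoidal rule: (h/2)[f(x₀) + 2f(x₁) + 2f(x₂) + ... + f(xₙ)]

x_0 = 0.7500, f(x_0) = 0.511229, coefficient = 1
x_1 = 1.6250, f(x_1) = 1.622613, coefficient = 2
x_2 = 2.5000, f(x_2) = 1.496180, coefficient = 1

I ≈ (0.875000/2) × 5.252636 = 2.298028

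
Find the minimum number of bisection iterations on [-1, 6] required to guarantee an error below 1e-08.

We need (b-a)/2^n ≤ 1e-08
(6 - (-1))/2^n ≤ 1e-08
7/2^n ≤ 1e-08
2^n ≥ 700000000
n ≥ log₂(700000000) = 29.38
n ≥ 30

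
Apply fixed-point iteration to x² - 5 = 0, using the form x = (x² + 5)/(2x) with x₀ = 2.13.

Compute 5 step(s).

Equation: x² - 5 = 0
Fixed-point form: x = (x² + 5)/(2x)
x₀ = 2.13

x_1 = g(2.130000) = 2.238709
x_2 = g(2.238709) = 2.236070
x_3 = g(2.236070) = 2.236068
x_4 = g(2.236068) = 2.236068
x_5 = g(2.236068) = 2.236068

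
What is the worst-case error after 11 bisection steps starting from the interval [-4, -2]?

Bisection error bound: |error| ≤ (b-a)/2^n
|error| ≤ (-2 - (-4))/2^11 = 2/2^11
|error| ≤ 0.0009765625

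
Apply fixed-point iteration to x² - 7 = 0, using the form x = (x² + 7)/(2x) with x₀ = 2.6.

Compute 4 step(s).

Equation: x² - 7 = 0
Fixed-point form: x = (x² + 7)/(2x)
x₀ = 2.6

x_1 = g(2.600000) = 2.646154
x_2 = g(2.646154) = 2.645751
x_3 = g(2.645751) = 2.645751
x_4 = g(2.645751) = 2.645751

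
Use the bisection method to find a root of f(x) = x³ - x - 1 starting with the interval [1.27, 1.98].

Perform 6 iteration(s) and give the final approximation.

f(x) = x³ - x - 1
Initial interval: [1.27, 1.98]

Iteration 1:
  c_1 = (1.270000 + 1.980000)/2 = 1.625000
  f(c_1) = f(1.625000) = 1.666016
  f(a) × f(c) < 0, new interval: [1.270000, 1.625000]
Iteration 2:
  c_2 = (1.270000 + 1.625000)/2 = 1.447500
  f(c_2) = f(1.447500) = 0.585383
  f(a) × f(c) < 0, new interval: [1.270000, 1.447500]
Iteration 3:
  c_3 = (1.270000 + 1.447500)/2 = 1.358750
  f(c_3) = f(1.358750) = 0.149776
  f(a) × f(c) < 0, new interval: [1.270000, 1.358750]
Iteration 4:
  c_4 = (1.270000 + 1.358750)/2 = 1.314375
  f(c_4) = f(1.314375) = -0.043685
  f(a) × f(c) ≥ 0, new interval: [1.314375, 1.358750]
Iteration 5:
  c_5 = (1.314375 + 1.358750)/2 = 1.336563
  f(c_5) = f(1.336563) = 0.051072
  f(a) × f(c) < 0, new interval: [1.314375, 1.336563]
Iteration 6:
  c_6 = (1.314375 + 1.336563)/2 = 1.325469
  f(c_6) = f(1.325469) = 0.003204
  f(a) × f(c) < 0, new interval: [1.314375, 1.325469]

After 6 iteration(s), the approximation is c_6 = 1.325469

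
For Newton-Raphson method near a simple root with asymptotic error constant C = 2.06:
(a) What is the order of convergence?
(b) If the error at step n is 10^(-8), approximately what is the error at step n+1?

(a) Newton-Raphson has quadratic (order 2) convergence near simple roots.
    This means |e_{n+1}| ≈ C|e_n|².

(b) With |e_n| = 10^(-8) and C = 2.06:
    |e_{n+1}| ≈ 2.06 × (10^(-8))² = 2.06 × 10^(-16)

(a) 2 (quadratic); (b) |e_{n+1}| ≈ 2.060e-16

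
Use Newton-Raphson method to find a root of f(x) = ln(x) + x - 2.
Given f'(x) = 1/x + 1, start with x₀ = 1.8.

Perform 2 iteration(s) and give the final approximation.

f(x) = ln(x) + x - 2
f'(x) = 1/x + 1
x₀ = 1.8

Newton-Raphson formula: x_{n+1} = x_n - f(x_n)/f'(x_n)

Iteration 1:
  f(1.800000) = 0.387787
  f'(1.800000) = 1.555556
  x_1 = 1.800000 - 0.387787/1.555556 = 1.550709
Iteration 2:
  f(1.550709) = -0.010579
  f'(1.550709) = 1.644866
  x_2 = 1.550709 - (-0.010579)/1.644866 = 1.557140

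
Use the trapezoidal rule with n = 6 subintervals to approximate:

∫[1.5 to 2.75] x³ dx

f(x) = x³
a = 1.5, b = 2.75, n = 6
h = (b - a)/n = 0.208333

Trapezoidal rule: (h/2)[f(x₀) + 2f(x₁) + 2f(x₂) + ... + f(xₙ)]

x_0 = 1.5000, f(x_0) = 3.375000, coefficient = 1
x_1 = 1.7083, f(x_1) = 4.985605, coefficient = 2
x_2 = 1.9167, f(x_2) = 7.041088, coefficient = 2
x_3 = 2.1250, f(x_3) = 9.595703, coefficient = 2
x_4 = 2.3333, f(x_4) = 12.703704, coefficient = 2
x_5 = 2.5417, f(x_5) = 16.419343, coefficient = 2
x_6 = 2.7500, f(x_6) = 20.796875, coefficient = 1

I ≈ (0.208333/2) × 125.662760 = 13.089871
Exact value: 13.032227
Error: 0.057644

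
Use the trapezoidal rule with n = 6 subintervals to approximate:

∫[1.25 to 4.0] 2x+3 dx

f(x) = 2x+3
a = 1.25, b = 4.0, n = 6
h = (b - a)/n = 0.458333

Trapezoidal rule: (h/2)[f(x₀) + 2f(x₁) + 2f(x₂) + ... + f(xₙ)]

x_0 = 1.2500, f(x_0) = 5.500000, coefficient = 1
x_1 = 1.7083, f(x_1) = 6.416667, coefficient = 2
x_2 = 2.1667, f(x_2) = 7.333333, coefficient = 2
x_3 = 2.6250, f(x_3) = 8.250000, coefficient = 2
x_4 = 3.0833, f(x_4) = 9.166667, coefficient = 2
x_5 = 3.5417, f(x_5) = 10.083333, coefficient = 2
x_6 = 4.0000, f(x_6) = 11.000000, coefficient = 1

I ≈ (0.458333/2) × 99.000000 = 22.687500
Exact value: 22.687500
Error: 0.000000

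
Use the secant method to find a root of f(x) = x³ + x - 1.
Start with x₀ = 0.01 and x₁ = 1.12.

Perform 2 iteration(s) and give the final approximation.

f(x) = x³ + x - 1
x₀ = 0.01, x₁ = 1.12

Secant formula: x_{n+1} = x_n - f(x_n)(x_n - x_{n-1})/(f(x_n) - f(x_{n-1}))

Iteration 1:
  f(0.010000) = -0.989999
  f(1.120000) = 1.524928
  x_2 = 1.120000 - 1.524928×(1.120000 - 0.010000)/(1.524928 - (-0.989999))
       = 0.446951
Iteration 2:
  f(1.120000) = 1.524928
  f(0.446951) = -0.463764
  x_3 = 0.446951 - (-0.463764)×(0.446951 - 1.120000)/(-0.463764 - 1.524928)
       = 0.603906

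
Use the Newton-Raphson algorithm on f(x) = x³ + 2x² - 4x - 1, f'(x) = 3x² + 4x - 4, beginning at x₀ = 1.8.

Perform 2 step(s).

f(x) = x³ + 2x² - 4x - 1
f'(x) = 3x² + 4x - 4
x₀ = 1.8

Newton-Raphson formula: x_{n+1} = x_n - f(x_n)/f'(x_n)

Iteration 1:
  f(1.800000) = 4.112000
  f'(1.800000) = 12.920000
  x_1 = 1.800000 - 4.112000/12.920000 = 1.481734
Iteration 2:
  f(1.481734) = 0.717333
  f'(1.481734) = 8.513540
  x_2 = 1.481734 - 0.717333/8.513540 = 1.397476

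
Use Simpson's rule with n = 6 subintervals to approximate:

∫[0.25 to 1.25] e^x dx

f(x) = e^x
a = 0.25, b = 1.25, n = 6
h = (b - a)/n = 0.166667

Simpson's rule: (h/3)[f(x₀) + 4f(x₁) + 2f(x₂) + ... + f(xₙ)]

x_0 = 0.2500, f(x_0) = 1.284025, coefficient = 1
x_1 = 0.4167, f(x_1) = 1.516897, coefficient = 4
x_2 = 0.5833, f(x_2) = 1.792002, coefficient = 2
x_3 = 0.7500, f(x_3) = 2.117000, coefficient = 4
x_4 = 0.9167, f(x_4) = 2.500940, coefficient = 2
x_5 = 1.0833, f(x_5) = 2.954512, coefficient = 4
x_6 = 1.2500, f(x_6) = 3.490343, coefficient = 1

I ≈ (0.166667/3) × 39.713885 = 2.206327
Exact value: 2.206318
Error: 0.000009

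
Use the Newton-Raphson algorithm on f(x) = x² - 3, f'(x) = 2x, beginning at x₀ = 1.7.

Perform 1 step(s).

f(x) = x² - 3
f'(x) = 2x
x₀ = 1.7

Newton-Raphson formula: x_{n+1} = x_n - f(x_n)/f'(x_n)

Iteration 1:
  f(1.700000) = -0.110000
  f'(1.700000) = 3.400000
  x_1 = 1.700000 - (-0.110000)/3.400000 = 1.732353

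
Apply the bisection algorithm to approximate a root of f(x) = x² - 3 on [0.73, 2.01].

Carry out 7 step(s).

f(x) = x² - 3
Initial interval: [0.73, 2.01]

Iteration 1:
  c_1 = (0.730000 + 2.010000)/2 = 1.370000
  f(c_1) = f(1.370000) = -1.123100
  f(a) × f(c) ≥ 0, new interval: [1.370000, 2.010000]
Iteration 2:
  c_2 = (1.370000 + 2.010000)/2 = 1.690000
  f(c_2) = f(1.690000) = -0.143900
  f(a) × f(c) ≥ 0, new interval: [1.690000, 2.010000]
Iteration 3:
  c_3 = (1.690000 + 2.010000)/2 = 1.850000
  f(c_3) = f(1.850000) = 0.422500
  f(a) × f(c) < 0, new interval: [1.690000, 1.850000]
Iteration 4:
  c_4 = (1.690000 + 1.850000)/2 = 1.770000
  f(c_4) = f(1.770000) = 0.132900
  f(a) × f(c) < 0, new interval: [1.690000, 1.770000]
Iteration 5:
  c_5 = (1.690000 + 1.770000)/2 = 1.730000
  f(c_5) = f(1.730000) = -0.007100
  f(a) × f(c) ≥ 0, new interval: [1.730000, 1.770000]
Iteration 6:
  c_6 = (1.730000 + 1.770000)/2 = 1.750000
  f(c_6) = f(1.750000) = 0.062500
  f(a) × f(c) < 0, new interval: [1.730000, 1.750000]
Iteration 7:
  c_7 = (1.730000 + 1.750000)/2 = 1.740000
  f(c_7) = f(1.740000) = 0.027600
  f(a) × f(c) < 0, new interval: [1.730000, 1.740000]

After 7 iteration(s), the approximation is c_7 = 1.740000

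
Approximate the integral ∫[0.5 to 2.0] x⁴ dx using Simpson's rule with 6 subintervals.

f(x) = x⁴
a = 0.5, b = 2.0, n = 6
h = (b - a)/n = 0.250000

Simpson's rule: (h/3)[f(x₀) + 4f(x₁) + 2f(x₂) + ... + f(xₙ)]

x_0 = 0.5000, f(x_0) = 0.062500, coefficient = 1
x_1 = 0.7500, f(x_1) = 0.316406, coefficient = 4
x_2 = 1.0000, f(x_2) = 1.000000, coefficient = 2
x_3 = 1.2500, f(x_3) = 2.441406, coefficient = 4
x_4 = 1.5000, f(x_4) = 5.062500, coefficient = 2
x_5 = 1.7500, f(x_5) = 9.378906, coefficient = 4
x_6 = 2.0000, f(x_6) = 16.000000, coefficient = 1

I ≈ (0.250000/3) × 76.734375 = 6.394531
Exact value: 6.393750
Error: 0.000781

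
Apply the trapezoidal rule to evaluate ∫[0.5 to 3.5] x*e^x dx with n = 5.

f(x) = x*e^x
a = 0.5, b = 3.5, n = 5
h = (b - a)/n = 0.600000

Trapezoidal rule: (h/2)[f(x₀) + 2f(x₁) + 2f(x₂) + ... + f(xₙ)]

x_0 = 0.5000, f(x_0) = 0.824361, coefficient = 1
x_1 = 1.1000, f(x_1) = 3.304583, coefficient = 2
x_2 = 1.7000, f(x_2) = 9.305711, coefficient = 2
x_3 = 2.3000, f(x_3) = 22.940620, coefficient = 2
x_4 = 2.9000, f(x_4) = 52.705022, coefficient = 2
x_5 = 3.5000, f(x_5) = 115.904082, coefficient = 1

I ≈ (0.600000/2) × 293.240311 = 87.972093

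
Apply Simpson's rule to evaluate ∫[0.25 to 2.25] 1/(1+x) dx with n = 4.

f(x) = 1/(1+x)
a = 0.25, b = 2.25, n = 4
h = (b - a)/n = 0.500000

Simpson's rule: (h/3)[f(x₀) + 4f(x₁) + 2f(x₂) + ... + f(xₙ)]

x_0 = 0.2500, f(x_0) = 0.800000, coefficient = 1
x_1 = 0.7500, f(x_1) = 0.571429, coefficient = 4
x_2 = 1.2500, f(x_2) = 0.444444, coefficient = 2
x_3 = 1.7500, f(x_3) = 0.363636, coefficient = 4
x_4 = 2.2500, f(x_4) = 0.307692, coefficient = 1

I ≈ (0.500000/3) × 5.736841 = 0.956140
Exact value: 0.955511
Error: 0.000629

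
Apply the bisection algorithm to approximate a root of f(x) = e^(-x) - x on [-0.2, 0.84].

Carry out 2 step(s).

f(x) = e^(-x) - x
Initial interval: [-0.2, 0.84]

Iteration 1:
  c_1 = (-0.200000 + 0.840000)/2 = 0.320000
  f(c_1) = f(0.320000) = 0.406149
  f(a) × f(c) ≥ 0, new interval: [0.320000, 0.840000]
Iteration 2:
  c_2 = (0.320000 + 0.840000)/2 = 0.580000
  f(c_2) = f(0.580000) = -0.020102
  f(a) × f(c) < 0, new interval: [0.320000, 0.580000]

After 2 iteration(s), the approximation is c_2 = 0.580000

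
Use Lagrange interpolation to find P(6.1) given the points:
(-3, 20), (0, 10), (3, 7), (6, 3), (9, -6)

Lagrange interpolation formula:
P(x) = Σ yᵢ × Lᵢ(x)
where Lᵢ(x) = Π_{j≠i} (x - xⱼ)/(xᵢ - xⱼ)

L_0(6.1) = (6.1 - 0)/(-3 - 0) × (6.1 - 3)/(-3 - 3) × (6.1 - 6)/(-3 - 6) × (6.1 - 9)/(-3 - 9) = -0.002821
L_1(6.1) = (6.1 - (-3))/(0 - (-3)) × (6.1 - 3)/(0 - 3) × (6.1 - 6)/(0 - 6) × (6.1 - 9)/(0 - 9) = 0.016833
L_2(6.1) = (6.1 - (-3))/(3 - (-3)) × (6.1 - 0)/(3 - 0) × (6.1 - 6)/(3 - 6) × (6.1 - 9)/(3 - 9) = -0.049685
L_3(6.1) = (6.1 - (-3))/(6 - (-3)) × (6.1 - 0)/(6 - 0) × (6.1 - 3)/(6 - 3) × (6.1 - 9)/(6 - 9) = 1.026821
L_4(6.1) = (6.1 - (-3))/(9 - (-3)) × (6.1 - 0)/(9 - 0) × (6.1 - 3)/(9 - 3) × (6.1 - 6)/(9 - 6) = 0.008852

P(6.1) = 20×L_0(6.1) + 10×L_1(6.1) + 7×L_2(6.1) + 3×L_3(6.1) + (-6)×L_4(6.1)
P(6.1) = 2.791469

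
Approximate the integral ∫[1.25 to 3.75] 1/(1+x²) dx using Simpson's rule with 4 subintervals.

f(x) = 1/(1+x²)
a = 1.25, b = 3.75, n = 4
h = (b - a)/n = 0.625000

Simpson's rule: (h/3)[f(x₀) + 4f(x₁) + 2f(x₂) + ... + f(xₙ)]

x_0 = 1.2500, f(x_0) = 0.390244, coefficient = 1
x_1 = 1.8750, f(x_1) = 0.221453, coefficient = 4
x_2 = 2.5000, f(x_2) = 0.137931, coefficient = 2
x_3 = 3.1250, f(x_3) = 0.092888, coefficient = 4
x_4 = 3.7500, f(x_4) = 0.066390, coefficient = 1

I ≈ (0.625000/3) × 1.989862 = 0.414555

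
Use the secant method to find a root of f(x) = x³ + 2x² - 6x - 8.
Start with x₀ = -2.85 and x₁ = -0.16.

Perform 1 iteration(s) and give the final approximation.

f(x) = x³ + 2x² - 6x - 8
x₀ = -2.85, x₁ = -0.16

Secant formula: x_{n+1} = x_n - f(x_n)(x_n - x_{n-1})/(f(x_n) - f(x_{n-1}))

Iteration 1:
  f(-2.850000) = 2.195875
  f(-0.160000) = -6.992896
  x_2 = -0.160000 - (-6.992896)×(-0.160000 - (-2.850000))/(-6.992896 - 2.195875)
       = -2.207161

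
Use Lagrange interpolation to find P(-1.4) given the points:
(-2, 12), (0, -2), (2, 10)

Lagrange interpolation formula:
P(x) = Σ yᵢ × Lᵢ(x)
where Lᵢ(x) = Π_{j≠i} (x - xⱼ)/(xᵢ - xⱼ)

L_0(-1.4) = (-1.4 - 0)/(-2 - 0) × (-1.4 - 2)/(-2 - 2) = 0.595000
L_1(-1.4) = (-1.4 - (-2))/(0 - (-2)) × (-1.4 - 2)/(0 - 2) = 0.510000
L_2(-1.4) = (-1.4 - (-2))/(2 - (-2)) × (-1.4 - 0)/(2 - 0) = -0.105000

P(-1.4) = 12×L_0(-1.4) + (-2)×L_1(-1.4) + 10×L_2(-1.4)
P(-1.4) = 5.070000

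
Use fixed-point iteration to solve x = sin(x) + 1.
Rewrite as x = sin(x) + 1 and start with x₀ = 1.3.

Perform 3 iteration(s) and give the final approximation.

Equation: x = sin(x) + 1
Fixed-point form: x = sin(x) + 1
x₀ = 1.3

x_1 = g(1.300000) = 1.963558
x_2 = g(1.963558) = 1.923856
x_3 = g(1.923856) = 1.938319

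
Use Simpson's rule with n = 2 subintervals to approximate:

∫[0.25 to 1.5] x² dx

f(x) = x²
a = 0.25, b = 1.5, n = 2
h = (b - a)/n = 0.625000

Simpson's rule: (h/3)[f(x₀) + 4f(x₁) + 2f(x₂) + ... + f(xₙ)]

x_0 = 0.2500, f(x_0) = 0.062500, coefficient = 1
x_1 = 0.8750, f(x_1) = 0.765625, coefficient = 4
x_2 = 1.5000, f(x_2) = 2.250000, coefficient = 1

I ≈ (0.625000/3) × 5.375000 = 1.119792
Exact value: 1.119792
Error: 0.000000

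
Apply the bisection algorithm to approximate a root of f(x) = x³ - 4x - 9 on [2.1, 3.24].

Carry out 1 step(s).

f(x) = x³ - 4x - 9
Initial interval: [2.1, 3.24]

Iteration 1:
  c_1 = (2.100000 + 3.240000)/2 = 2.670000
  f(c_1) = f(2.670000) = -0.645837
  f(a) × f(c) ≥ 0, new interval: [2.670000, 3.240000]

After 1 iteration(s), the approximation is c_1 = 2.670000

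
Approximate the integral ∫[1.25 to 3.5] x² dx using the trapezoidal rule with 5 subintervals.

f(x) = x²
a = 1.25, b = 3.5, n = 5
h = (b - a)/n = 0.450000

Trapezoidal rule: (h/2)[f(x₀) + 2f(x₁) + 2f(x₂) + ... + f(xₙ)]

x_0 = 1.2500, f(x_0) = 1.562500, coefficient = 1
x_1 = 1.7000, f(x_1) = 2.890000, coefficient = 2
x_2 = 2.1500, f(x_2) = 4.622500, coefficient = 2
x_3 = 2.6000, f(x_3) = 6.760000, coefficient = 2
x_4 = 3.0500, f(x_4) = 9.302500, coefficient = 2
x_5 = 3.5000, f(x_5) = 12.250000, coefficient = 1

I ≈ (0.450000/2) × 60.962500 = 13.716563
Exact value: 13.640625
Error: 0.075938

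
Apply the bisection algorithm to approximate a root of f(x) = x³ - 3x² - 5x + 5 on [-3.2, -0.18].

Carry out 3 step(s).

f(x) = x³ - 3x² - 5x + 5
Initial interval: [-3.2, -0.18]

Iteration 1:
  c_1 = (-3.200000 + (-0.180000))/2 = -1.690000
  f(c_1) = f(-1.690000) = 0.054891
  f(a) × f(c) < 0, new interval: [-3.200000, -1.690000]
Iteration 2:
  c_2 = (-3.200000 + (-1.690000))/2 = -2.445000
  f(c_2) = f(-2.445000) = -15.325346
  f(a) × f(c) ≥ 0, new interval: [-2.445000, -1.690000]
Iteration 3:
  c_3 = (-2.445000 + (-1.690000))/2 = -2.067500
  f(c_3) = f(-2.067500) = -6.323814
  f(a) × f(c) ≥ 0, new interval: [-2.067500, -1.690000]

After 3 iteration(s), the approximation is c_3 = -2.067500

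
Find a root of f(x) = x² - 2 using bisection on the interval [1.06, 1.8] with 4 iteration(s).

f(x) = x² - 2
Initial interval: [1.06, 1.8]

Iteration 1:
  c_1 = (1.060000 + 1.800000)/2 = 1.430000
  f(c_1) = f(1.430000) = 0.044900
  f(a) × f(c) < 0, new interval: [1.060000, 1.430000]
Iteration 2:
  c_2 = (1.060000 + 1.430000)/2 = 1.245000
  f(c_2) = f(1.245000) = -0.449975
  f(a) × f(c) ≥ 0, new interval: [1.245000, 1.430000]
Iteration 3:
  c_3 = (1.245000 + 1.430000)/2 = 1.337500
  f(c_3) = f(1.337500) = -0.211094
  f(a) × f(c) ≥ 0, new interval: [1.337500, 1.430000]
Iteration 4:
  c_4 = (1.337500 + 1.430000)/2 = 1.383750
  f(c_4) = f(1.383750) = -0.085236
  f(a) × f(c) ≥ 0, new interval: [1.383750, 1.430000]

After 4 iteration(s), the approximation is c_4 = 1.383750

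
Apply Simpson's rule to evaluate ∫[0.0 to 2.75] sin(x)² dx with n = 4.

f(x) = sin(x)²
a = 0.0, b = 2.75, n = 4
h = (b - a)/n = 0.687500

Simpson's rule: (h/3)[f(x₀) + 4f(x₁) + 2f(x₂) + ... + f(xₙ)]

x_0 = 0.0000, f(x_0) = 0.000000, coefficient = 1
x_1 = 0.6875, f(x_1) = 0.402726, coefficient = 4
x_2 = 1.3750, f(x_2) = 0.962151, coefficient = 2
x_3 = 2.0625, f(x_3) = 0.777095, coefficient = 4
x_4 = 2.7500, f(x_4) = 0.145665, coefficient = 1

I ≈ (0.687500/3) × 6.789251 = 1.555870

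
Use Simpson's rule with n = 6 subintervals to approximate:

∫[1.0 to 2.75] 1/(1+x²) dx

f(x) = 1/(1+x²)
a = 1.0, b = 2.75, n = 6
h = (b - a)/n = 0.291667

Simpson's rule: (h/3)[f(x₀) + 4f(x₁) + 2f(x₂) + ... + f(xₙ)]

x_0 = 1.0000, f(x_0) = 0.500000, coefficient = 1
x_1 = 1.2917, f(x_1) = 0.374756, coefficient = 4
x_2 = 1.5833, f(x_2) = 0.285149, coefficient = 2
x_3 = 1.8750, f(x_3) = 0.221453, coefficient = 4
x_4 = 2.1667, f(x_4) = 0.175610, coefficient = 2
x_5 = 2.4583, f(x_5) = 0.141977, coefficient = 4
x_6 = 2.7500, f(x_6) = 0.116788, coefficient = 1

I ≈ (0.291667/3) × 4.491049 = 0.436630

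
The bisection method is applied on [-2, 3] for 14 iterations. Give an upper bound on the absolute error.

Bisection error bound: |error| ≤ (b-a)/2^n
|error| ≤ (3 - (-2))/2^14 = 5/2^14
|error| ≤ 0.0003051758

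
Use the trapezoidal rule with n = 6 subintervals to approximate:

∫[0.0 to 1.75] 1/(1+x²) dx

f(x) = 1/(1+x²)
a = 0.0, b = 1.75, n = 6
h = (b - a)/n = 0.291667

Trapezoidal rule: (h/2)[f(x₀) + 2f(x₁) + 2f(x₂) + ... + f(xₙ)]

x_0 = 0.0000, f(x_0) = 1.000000, coefficient = 1
x_1 = 0.2917, f(x_1) = 0.921600, coefficient = 2
x_2 = 0.5833, f(x_2) = 0.746114, coefficient = 2
x_3 = 0.8750, f(x_3) = 0.566372, coefficient = 2
x_4 = 1.1667, f(x_4) = 0.423529, coefficient = 2
x_5 = 1.4583, f(x_5) = 0.319822, coefficient = 2
x_6 = 1.7500, f(x_6) = 0.246154, coefficient = 1

I ≈ (0.291667/2) × 7.201029 = 1.050150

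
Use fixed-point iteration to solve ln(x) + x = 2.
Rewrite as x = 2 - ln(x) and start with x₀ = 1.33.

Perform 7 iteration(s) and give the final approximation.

Equation: ln(x) + x = 2
Fixed-point form: x = 2 - ln(x)
x₀ = 1.33

x_1 = g(1.330000) = 1.714821
x_2 = g(1.714821) = 1.460691
x_3 = g(1.460691) = 1.621090
x_4 = g(1.621090) = 1.516901
x_5 = g(1.516901) = 1.583330
x_6 = g(1.583330) = 1.540469
x_7 = g(1.540469) = 1.567913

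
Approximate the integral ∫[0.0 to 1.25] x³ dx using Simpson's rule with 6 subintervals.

f(x) = x³
a = 0.0, b = 1.25, n = 6
h = (b - a)/n = 0.208333

Simpson's rule: (h/3)[f(x₀) + 4f(x₁) + 2f(x₂) + ... + f(xₙ)]

x_0 = 0.0000, f(x_0) = 0.000000, coefficient = 1
x_1 = 0.2083, f(x_1) = 0.009042, coefficient = 4
x_2 = 0.4167, f(x_2) = 0.072338, coefficient = 2
x_3 = 0.6250, f(x_3) = 0.244141, coefficient = 4
x_4 = 0.8333, f(x_4) = 0.578704, coefficient = 2
x_5 = 1.0417, f(x_5) = 1.130281, coefficient = 4
x_6 = 1.2500, f(x_6) = 1.953125, coefficient = 1

I ≈ (0.208333/3) × 8.789062 = 0.610352
Exact value: 0.610352
Error: 0.000000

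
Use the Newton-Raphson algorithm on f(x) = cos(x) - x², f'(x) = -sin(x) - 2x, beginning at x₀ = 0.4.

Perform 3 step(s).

f(x) = cos(x) - x²
f'(x) = -sin(x) - 2x
x₀ = 0.4

Newton-Raphson formula: x_{n+1} = x_n - f(x_n)/f'(x_n)

Iteration 1:
  f(0.400000) = 0.761061
  f'(0.400000) = -1.189418
  x_1 = 0.400000 - 0.761061/(-1.189418) = 1.039860
Iteration 2:
  f(1.039860) = -0.574967
  f'(1.039860) = -2.942053
  x_2 = 1.039860 - (-0.574967)/(-2.942053) = 0.844429
Iteration 3:
  f(0.844429) = -0.048902
  f'(0.844429) = -2.436450
  x_3 = 0.844429 - (-0.048902)/(-2.436450) = 0.824358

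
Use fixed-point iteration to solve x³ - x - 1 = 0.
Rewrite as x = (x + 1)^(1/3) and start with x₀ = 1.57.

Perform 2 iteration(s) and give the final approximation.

Equation: x³ - x - 1 = 0
Fixed-point form: x = (x + 1)^(1/3)
x₀ = 1.57

x_1 = g(1.570000) = 1.369760
x_2 = g(1.369760) = 1.333219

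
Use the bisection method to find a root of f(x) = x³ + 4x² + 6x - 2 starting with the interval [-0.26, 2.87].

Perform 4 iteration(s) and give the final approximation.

f(x) = x³ + 4x² + 6x - 2
Initial interval: [-0.26, 2.87]

Iteration 1:
  c_1 = (-0.260000 + 2.870000)/2 = 1.305000
  f(c_1) = f(1.305000) = 14.864548
  f(a) × f(c) < 0, new interval: [-0.260000, 1.305000]
Iteration 2:
  c_2 = (-0.260000 + 1.305000)/2 = 0.522500
  f(c_2) = f(0.522500) = 2.369671
  f(a) × f(c) < 0, new interval: [-0.260000, 0.522500]
Iteration 3:
  c_3 = (-0.260000 + 0.522500)/2 = 0.131250
  f(c_3) = f(0.131250) = -1.141333
  f(a) × f(c) ≥ 0, new interval: [0.131250, 0.522500]
Iteration 4:
  c_4 = (0.131250 + 0.522500)/2 = 0.326875
  f(c_4) = f(0.326875) = 0.423565
  f(a) × f(c) < 0, new interval: [0.131250, 0.326875]

After 4 iteration(s), the approximation is c_4 = 0.326875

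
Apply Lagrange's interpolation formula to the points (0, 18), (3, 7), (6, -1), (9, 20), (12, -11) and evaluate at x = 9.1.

Lagrange interpolation formula:
P(x) = Σ yᵢ × Lᵢ(x)
where Lᵢ(x) = Π_{j≠i} (x - xⱼ)/(xᵢ - xⱼ)

L_0(9.1) = (9.1 - 3)/(0 - 3) × (9.1 - 6)/(0 - 6) × (9.1 - 9)/(0 - 9) × (9.1 - 12)/(0 - 12) = -0.002821
L_1(9.1) = (9.1 - 0)/(3 - 0) × (9.1 - 6)/(3 - 6) × (9.1 - 9)/(3 - 9) × (9.1 - 12)/(3 - 12) = 0.016833
L_2(9.1) = (9.1 - 0)/(6 - 0) × (9.1 - 3)/(6 - 3) × (9.1 - 9)/(6 - 9) × (9.1 - 12)/(6 - 12) = -0.049685
L_3(9.1) = (9.1 - 0)/(9 - 0) × (9.1 - 3)/(9 - 3) × (9.1 - 6)/(9 - 6) × (9.1 - 12)/(9 - 12) = 1.026821
L_4(9.1) = (9.1 - 0)/(12 - 0) × (9.1 - 3)/(12 - 3) × (9.1 - 6)/(12 - 6) × (9.1 - 9)/(12 - 9) = 0.008852

P(9.1) = 18×L_0(9.1) + 7×L_1(9.1) + (-1)×L_2(9.1) + 20×L_3(9.1) + (-11)×L_4(9.1)
P(9.1) = 20.555785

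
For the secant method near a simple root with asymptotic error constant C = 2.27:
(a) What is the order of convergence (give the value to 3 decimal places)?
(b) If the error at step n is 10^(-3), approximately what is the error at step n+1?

(a) Secant method has superlinear convergence with order φ = (1+√5)/2 ≈ 1.618.
    This means |e_{n+1}| ≈ C|e_n|^1.618.

(b) With |e_n| = 10^(-3) and C = 2.27:
    |e_{n+1}| ≈ 2.27 × (10^(-3))^1.618 = 2.27 × 10^(-4.85)

(a) ≈ 1.618 (golden ratio); (b) |e_{n+1}| ≈ 3.176e-05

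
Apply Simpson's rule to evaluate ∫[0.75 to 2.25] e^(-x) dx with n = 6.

f(x) = e^(-x)
a = 0.75, b = 2.25, n = 6
h = (b - a)/n = 0.250000

Simpson's rule: (h/3)[f(x₀) + 4f(x₁) + 2f(x₂) + ... + f(xₙ)]

x_0 = 0.7500, f(x_0) = 0.472367, coefficient = 1
x_1 = 1.0000, f(x_1) = 0.367879, coefficient = 4
x_2 = 1.2500, f(x_2) = 0.286505, coefficient = 2
x_3 = 1.5000, f(x_3) = 0.223130, coefficient = 4
x_4 = 1.7500, f(x_4) = 0.173774, coefficient = 2
x_5 = 2.0000, f(x_5) = 0.135335, coefficient = 4
x_6 = 2.2500, f(x_6) = 0.105399, coefficient = 1

I ≈ (0.250000/3) × 4.403703 = 0.366975
Exact value: 0.366967
Error: 0.000008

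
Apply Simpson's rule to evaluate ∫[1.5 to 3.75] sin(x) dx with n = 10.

f(x) = sin(x)
a = 1.5, b = 3.75, n = 10
h = (b - a)/n = 0.225000

Simpson's rule: (h/3)[f(x₀) + 4f(x₁) + 2f(x₂) + ... + f(xₙ)]

x_0 = 1.5000, f(x_0) = 0.997495, coefficient = 1
x_1 = 1.7250, f(x_1) = 0.988134, coefficient = 4
x_2 = 1.9500, f(x_2) = 0.928960, coefficient = 2
x_3 = 2.1750, f(x_3) = 0.822955, coefficient = 4
x_4 = 2.4000, f(x_4) = 0.675463, coefficient = 2
x_5 = 2.6250, f(x_5) = 0.493920, coefficient = 4
x_6 = 2.8500, f(x_6) = 0.287478, coefficient = 2
x_7 = 3.0750, f(x_7) = 0.066543, coefficient = 4
x_8 = 3.3000, f(x_8) = -0.157746, coefficient = 2
x_9 = 3.5250, f(x_9) = -0.374083, coefficient = 4
x_10 = 3.7500, f(x_10) = -0.571561, coefficient = 1

I ≈ (0.225000/3) × 11.884124 = 0.891309
Exact value: 0.891297
Error: 0.000013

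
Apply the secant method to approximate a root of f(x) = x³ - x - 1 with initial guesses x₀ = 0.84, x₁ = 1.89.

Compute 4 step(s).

f(x) = x³ - x - 1
x₀ = 0.84, x₁ = 1.89

Secant formula: x_{n+1} = x_n - f(x_n)(x_n - x_{n-1})/(f(x_n) - f(x_{n-1}))

Iteration 1:
  f(0.840000) = -1.247296
  f(1.890000) = 3.861269
  x_2 = 1.890000 - 3.861269×(1.890000 - 0.840000)/(3.861269 - (-1.247296))
       = 1.096366
Iteration 2:
  f(1.890000) = 3.861269
  f(1.096366) = -0.778515
  x_3 = 1.096366 - (-0.778515)×(1.096366 - 1.890000)/(-0.778515 - 3.861269)
       = 1.229531
Iteration 3:
  f(1.096366) = -0.778515
  f(1.229531) = -0.370794
  x_4 = 1.229531 - (-0.370794)×(1.229531 - 1.096366)/(-0.370794 - (-0.778515))
       = 1.350635
Iteration 4:
  f(1.229531) = -0.370794
  f(1.350635) = 0.113211
  x_5 = 1.350635 - 0.113211×(1.350635 - 1.229531)/(0.113211 - (-0.370794))
       = 1.322308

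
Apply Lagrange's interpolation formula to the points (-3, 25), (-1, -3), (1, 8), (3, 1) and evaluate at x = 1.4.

Lagrange interpolation formula:
P(x) = Σ yᵢ × Lᵢ(x)
where Lᵢ(x) = Π_{j≠i} (x - xⱼ)/(xᵢ - xⱼ)

L_0(1.4) = (1.4 - (-1))/(-3 - (-1)) × (1.4 - 1)/(-3 - 1) × (1.4 - 3)/(-3 - 3) = 0.032000
L_1(1.4) = (1.4 - (-3))/(-1 - (-3)) × (1.4 - 1)/(-1 - 1) × (1.4 - 3)/(-1 - 3) = -0.176000
L_2(1.4) = (1.4 - (-3))/(1 - (-3)) × (1.4 - (-1))/(1 - (-1)) × (1.4 - 3)/(1 - 3) = 1.056000
L_3(1.4) = (1.4 - (-3))/(3 - (-3)) × (1.4 - (-1))/(3 - (-1)) × (1.4 - 1)/(3 - 1) = 0.088000

P(1.4) = 25×L_0(1.4) + (-3)×L_1(1.4) + 8×L_2(1.4) + 1×L_3(1.4)
P(1.4) = 9.864000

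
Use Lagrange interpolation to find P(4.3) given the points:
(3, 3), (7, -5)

Lagrange interpolation formula:
P(x) = Σ yᵢ × Lᵢ(x)
where Lᵢ(x) = Π_{j≠i} (x - xⱼ)/(xᵢ - xⱼ)

L_0(4.3) = (4.3 - 7)/(3 - 7) = 0.675000
L_1(4.3) = (4.3 - 3)/(7 - 3) = 0.325000

P(4.3) = 3×L_0(4.3) + (-5)×L_1(4.3)
P(4.3) = 0.400000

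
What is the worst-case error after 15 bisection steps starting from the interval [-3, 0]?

Bisection error bound: |error| ≤ (b-a)/2^n
|error| ≤ (0 - (-3))/2^15 = 3/2^15
|error| ≤ 0.0000915527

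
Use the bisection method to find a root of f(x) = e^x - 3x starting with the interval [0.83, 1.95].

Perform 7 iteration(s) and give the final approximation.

f(x) = e^x - 3x
Initial interval: [0.83, 1.95]

Iteration 1:
  c_1 = (0.830000 + 1.950000)/2 = 1.390000
  f(c_1) = f(1.390000) = -0.155150
  f(a) × f(c) ≥ 0, new interval: [1.390000, 1.950000]
Iteration 2:
  c_2 = (1.390000 + 1.950000)/2 = 1.670000
  f(c_2) = f(1.670000) = 0.302168
  f(a) × f(c) < 0, new interval: [1.390000, 1.670000]
Iteration 3:
  c_3 = (1.390000 + 1.670000)/2 = 1.530000
  f(c_3) = f(1.530000) = 0.028177
  f(a) × f(c) < 0, new interval: [1.390000, 1.530000]
Iteration 4:
  c_4 = (1.390000 + 1.530000)/2 = 1.460000
  f(c_4) = f(1.460000) = -0.074040
  f(a) × f(c) ≥ 0, new interval: [1.460000, 1.530000]
Iteration 5:
  c_5 = (1.460000 + 1.530000)/2 = 1.495000
  f(c_5) = f(1.495000) = -0.025663
  f(a) × f(c) ≥ 0, new interval: [1.495000, 1.530000]
Iteration 6:
  c_6 = (1.495000 + 1.530000)/2 = 1.512500
  f(c_6) = f(1.512500) = 0.000562
  f(a) × f(c) < 0, new interval: [1.495000, 1.512500]
Iteration 7:
  c_7 = (1.495000 + 1.512500)/2 = 1.503750
  f(c_7) = f(1.503750) = -0.012723
  f(a) × f(c) ≥ 0, new interval: [1.503750, 1.512500]

After 7 iteration(s), the approximation is c_7 = 1.503750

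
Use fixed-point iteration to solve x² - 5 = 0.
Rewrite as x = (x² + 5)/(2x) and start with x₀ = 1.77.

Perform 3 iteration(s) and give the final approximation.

Equation: x² - 5 = 0
Fixed-point form: x = (x² + 5)/(2x)
x₀ = 1.77

x_1 = g(1.770000) = 2.297429
x_2 = g(2.297429) = 2.236887
x_3 = g(2.236887) = 2.236068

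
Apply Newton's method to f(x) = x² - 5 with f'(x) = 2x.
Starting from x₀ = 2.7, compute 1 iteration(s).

f(x) = x² - 5
f'(x) = 2x
x₀ = 2.7

Newton-Raphson formula: x_{n+1} = x_n - f(x_n)/f'(x_n)

Iteration 1:
  f(2.700000) = 2.290000
  f'(2.700000) = 5.400000
  x_1 = 2.700000 - 2.290000/5.400000 = 2.275926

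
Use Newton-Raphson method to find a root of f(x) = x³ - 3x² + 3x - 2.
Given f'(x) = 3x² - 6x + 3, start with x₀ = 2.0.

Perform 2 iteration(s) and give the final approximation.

f(x) = x³ - 3x² + 3x - 2
f'(x) = 3x² - 6x + 3
x₀ = 2.0

Newton-Raphson formula: x_{n+1} = x_n - f(x_n)/f'(x_n)

Iteration 1:
  f(2.000000) = 0.000000
  f'(2.000000) = 3.000000
  x_1 = 2.000000 - 0.000000/3.000000 = 2.000000
Iteration 2:
  f(2.000000) = 0.000000
  f'(2.000000) = 3.000000
  x_2 = 2.000000 - 0.000000/3.000000 = 2.000000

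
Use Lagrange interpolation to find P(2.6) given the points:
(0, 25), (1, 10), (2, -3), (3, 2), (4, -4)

Lagrange interpolation formula:
P(x) = Σ yᵢ × Lᵢ(x)
where Lᵢ(x) = Π_{j≠i} (x - xⱼ)/(xᵢ - xⱼ)

L_0(2.6) = (2.6 - 1)/(0 - 1) × (2.6 - 2)/(0 - 2) × (2.6 - 3)/(0 - 3) × (2.6 - 4)/(0 - 4) = 0.022400
L_1(2.6) = (2.6 - 0)/(1 - 0) × (2.6 - 2)/(1 - 2) × (2.6 - 3)/(1 - 3) × (2.6 - 4)/(1 - 4) = -0.145600
L_2(2.6) = (2.6 - 0)/(2 - 0) × (2.6 - 1)/(2 - 1) × (2.6 - 3)/(2 - 3) × (2.6 - 4)/(2 - 4) = 0.582400
L_3(2.6) = (2.6 - 0)/(3 - 0) × (2.6 - 1)/(3 - 1) × (2.6 - 2)/(3 - 2) × (2.6 - 4)/(3 - 4) = 0.582400
L_4(2.6) = (2.6 - 0)/(4 - 0) × (2.6 - 1)/(4 - 1) × (2.6 - 2)/(4 - 2) × (2.6 - 3)/(4 - 3) = -0.041600

P(2.6) = 25×L_0(2.6) + 10×L_1(2.6) + (-3)×L_2(2.6) + 2×L_3(2.6) + (-4)×L_4(2.6)
P(2.6) = -1.312000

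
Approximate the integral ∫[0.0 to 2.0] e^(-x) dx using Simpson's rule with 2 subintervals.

f(x) = e^(-x)
a = 0.0, b = 2.0, n = 2
h = (b - a)/n = 1.000000

Simpson's rule: (h/3)[f(x₀) + 4f(x₁) + 2f(x₂) + ... + f(xₙ)]

x_0 = 0.0000, f(x_0) = 1.000000, coefficient = 1
x_1 = 1.0000, f(x_1) = 0.367879, coefficient = 4
x_2 = 2.0000, f(x_2) = 0.135335, coefficient = 1

I ≈ (1.000000/3) × 2.606853 = 0.868951
Exact value: 0.864665
Error: 0.004286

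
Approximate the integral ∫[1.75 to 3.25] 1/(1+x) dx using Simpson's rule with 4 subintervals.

f(x) = 1/(1+x)
a = 1.75, b = 3.25, n = 4
h = (b - a)/n = 0.375000

Simpson's rule: (h/3)[f(x₀) + 4f(x₁) + 2f(x₂) + ... + f(xₙ)]

x_0 = 1.7500, f(x_0) = 0.363636, coefficient = 1
x_1 = 2.1250, f(x_1) = 0.320000, coefficient = 4
x_2 = 2.5000, f(x_2) = 0.285714, coefficient = 2
x_3 = 2.8750, f(x_3) = 0.258065, coefficient = 4
x_4 = 3.2500, f(x_4) = 0.235294, coefficient = 1

I ≈ (0.375000/3) × 3.482617 = 0.435327
Exact value: 0.435318
Error: 0.000009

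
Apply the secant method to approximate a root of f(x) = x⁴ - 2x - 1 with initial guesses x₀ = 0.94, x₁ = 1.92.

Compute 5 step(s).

f(x) = x⁴ - 2x - 1
x₀ = 0.94, x₁ = 1.92

Secant formula: x_{n+1} = x_n - f(x_n)(x_n - x_{n-1})/(f(x_n) - f(x_{n-1}))

Iteration 1:
  f(0.940000) = -2.099251
  f(1.920000) = 8.749545
  x_2 = 1.920000 - 8.749545×(1.920000 - 0.940000)/(8.749545 - (-2.099251))
       = 1.129631
Iteration 2:
  f(1.920000) = 8.749545
  f(1.129631) = -1.630918
  x_3 = 1.129631 - (-1.630918)×(1.129631 - 1.920000)/(-1.630918 - 8.749545)
       = 1.253809
Iteration 3:
  f(1.129631) = -1.630918
  f(1.253809) = -1.036318
  x_4 = 1.253809 - (-1.036318)×(1.253809 - 1.129631)/(-1.036318 - (-1.630918))
       = 1.470237
Iteration 4:
  f(1.253809) = -1.036318
  f(1.470237) = 0.732026
  x_5 = 1.470237 - 0.732026×(1.470237 - 1.253809)/(0.732026 - (-1.036318))
       = 1.380644
Iteration 5:
  f(1.470237) = 0.732026
  f(1.380644) = -0.127773
  x_6 = 1.380644 - (-0.127773)×(1.380644 - 1.470237)/(-0.127773 - 0.732026)
       = 1.393958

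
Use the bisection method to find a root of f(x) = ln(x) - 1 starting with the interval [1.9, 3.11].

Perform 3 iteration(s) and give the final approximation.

f(x) = ln(x) - 1
Initial interval: [1.9, 3.11]

Iteration 1:
  c_1 = (1.900000 + 3.110000)/2 = 2.505000
  f(c_1) = f(2.505000) = -0.081711
  f(a) × f(c) ≥ 0, new interval: [2.505000, 3.110000]
Iteration 2:
  c_2 = (2.505000 + 3.110000)/2 = 2.807500
  f(c_2) = f(2.807500) = 0.032294
  f(a) × f(c) < 0, new interval: [2.505000, 2.807500]
Iteration 3:
  c_3 = (2.505000 + 2.807500)/2 = 2.656250
  f(c_3) = f(2.656250) = -0.023085
  f(a) × f(c) ≥ 0, new interval: [2.656250, 2.807500]

After 3 iteration(s), the approximation is c_3 = 2.656250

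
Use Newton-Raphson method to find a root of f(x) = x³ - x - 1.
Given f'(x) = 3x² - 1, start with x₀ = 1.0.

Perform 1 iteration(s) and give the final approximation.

f(x) = x³ - x - 1
f'(x) = 3x² - 1
x₀ = 1.0

Newton-Raphson formula: x_{n+1} = x_n - f(x_n)/f'(x_n)

Iteration 1:
  f(1.000000) = -1.000000
  f'(1.000000) = 2.000000
  x_1 = 1.000000 - (-1.000000)/2.000000 = 1.500000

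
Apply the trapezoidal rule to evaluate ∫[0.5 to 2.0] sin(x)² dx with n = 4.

f(x) = sin(x)²
a = 0.5, b = 2.0, n = 4
h = (b - a)/n = 0.375000

Trapezoidal rule: (h/2)[f(x₀) + 2f(x₁) + 2f(x₂) + ... + f(xₙ)]

x_0 = 0.5000, f(x_0) = 0.229849, coefficient = 1
x_1 = 0.8750, f(x_1) = 0.589123, coefficient = 2
x_2 = 1.2500, f(x_2) = 0.900572, coefficient = 2
x_3 = 1.6250, f(x_3) = 0.997065, coefficient = 2
x_4 = 2.0000, f(x_4) = 0.826822, coefficient = 1

I ≈ (0.375000/2) × 6.030190 = 1.130661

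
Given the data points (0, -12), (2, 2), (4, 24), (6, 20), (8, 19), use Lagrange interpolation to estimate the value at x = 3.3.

Lagrange interpolation formula:
P(x) = Σ yᵢ × Lᵢ(x)
where Lᵢ(x) = Π_{j≠i} (x - xⱼ)/(xᵢ - xⱼ)

L_0(3.3) = (3.3 - 2)/(0 - 2) × (3.3 - 4)/(0 - 4) × (3.3 - 6)/(0 - 6) × (3.3 - 8)/(0 - 8) = -0.030073
L_1(3.3) = (3.3 - 0)/(2 - 0) × (3.3 - 4)/(2 - 4) × (3.3 - 6)/(2 - 6) × (3.3 - 8)/(2 - 8) = 0.305353
L_2(3.3) = (3.3 - 0)/(4 - 0) × (3.3 - 2)/(4 - 2) × (3.3 - 6)/(4 - 6) × (3.3 - 8)/(4 - 8) = 0.850627
L_3(3.3) = (3.3 - 0)/(6 - 0) × (3.3 - 2)/(6 - 2) × (3.3 - 4)/(6 - 4) × (3.3 - 8)/(6 - 8) = -0.147022
L_4(3.3) = (3.3 - 0)/(8 - 0) × (3.3 - 2)/(8 - 2) × (3.3 - 4)/(8 - 4) × (3.3 - 6)/(8 - 6) = 0.021115

P(3.3) = (-12)×L_0(3.3) + 2×L_1(3.3) + 24×L_2(3.3) + 20×L_3(3.3) + 19×L_4(3.3)
P(3.3) = 18.847360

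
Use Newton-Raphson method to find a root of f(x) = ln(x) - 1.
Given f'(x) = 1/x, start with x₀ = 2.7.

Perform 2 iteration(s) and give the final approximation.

f(x) = ln(x) - 1
f'(x) = 1/x
x₀ = 2.7

Newton-Raphson formula: x_{n+1} = x_n - f(x_n)/f'(x_n)

Iteration 1:
  f(2.700000) = -0.006748
  f'(2.700000) = 0.370370
  x_1 = 2.700000 - (-0.006748)/0.370370 = 2.718220
Iteration 2:
  f(2.718220) = -0.000023
  f'(2.718220) = 0.367888
  x_2 = 2.718220 - (-0.000023)/0.367888 = 2.718282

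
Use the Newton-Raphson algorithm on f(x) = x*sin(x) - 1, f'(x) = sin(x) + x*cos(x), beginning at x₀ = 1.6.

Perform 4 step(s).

f(x) = x*sin(x) - 1
f'(x) = sin(x) + x*cos(x)
x₀ = 1.6

Newton-Raphson formula: x_{n+1} = x_n - f(x_n)/f'(x_n)

Iteration 1:
  f(1.600000) = 0.599318
  f'(1.600000) = 0.952854
  x_1 = 1.600000 - 0.599318/0.952854 = 0.971029
Iteration 2:
  f(0.971029) = -0.198448
  f'(0.971029) = 1.373565
  x_2 = 0.971029 - (-0.198448)/1.373565 = 1.115505
Iteration 3:
  f(1.115505) = 0.001872
  f'(1.115505) = 1.388647
  x_3 = 1.115505 - 0.001872/1.388647 = 1.114157
Iteration 4:
  f(1.114157) = 0.000000
  f'(1.114157) = 1.388809
  x_4 = 1.114157 - 0.000000/1.388809 = 1.114157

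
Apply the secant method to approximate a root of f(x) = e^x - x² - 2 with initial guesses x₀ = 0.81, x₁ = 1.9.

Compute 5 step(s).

f(x) = e^x - x² - 2
x₀ = 0.81, x₁ = 1.9

Secant formula: x_{n+1} = x_n - f(x_n)(x_n - x_{n-1})/(f(x_n) - f(x_{n-1}))

Iteration 1:
  f(0.810000) = -0.408192
  f(1.900000) = 1.075894
  x_2 = 1.900000 - 1.075894×(1.900000 - 0.810000)/(1.075894 - (-0.408192))
       = 1.109800
Iteration 2:
  f(1.900000) = 1.075894
  f(1.109800) = -0.197904
  x_3 = 1.109800 - (-0.197904)×(1.109800 - 1.900000)/(-0.197904 - 1.075894)
       = 1.232570
Iteration 3:
  f(1.109800) = -0.197904
  f(1.232570) = -0.089195
  x_4 = 1.232570 - (-0.089195)×(1.232570 - 1.109800)/(-0.089195 - (-0.197904))
       = 1.333302
Iteration 4:
  f(1.232570) = -0.089195
  f(1.333302) = 0.015855
  x_5 = 1.333302 - 0.015855×(1.333302 - 1.232570)/(0.015855 - (-0.089195))
       = 1.318099
Iteration 5:
  f(1.333302) = 0.015855
  f(1.318099) = -0.001073
  x_6 = 1.318099 - (-0.001073)×(1.318099 - 1.333302)/(-0.001073 - 0.015855)
       = 1.319063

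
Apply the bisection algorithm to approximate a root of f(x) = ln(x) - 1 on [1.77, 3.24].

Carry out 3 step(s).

f(x) = ln(x) - 1
Initial interval: [1.77, 3.24]

Iteration 1:
  c_1 = (1.770000 + 3.240000)/2 = 2.505000
  f(c_1) = f(2.505000) = -0.081711
  f(a) × f(c) ≥ 0, new interval: [2.505000, 3.240000]
Iteration 2:
  c_2 = (2.505000 + 3.240000)/2 = 2.872500
  f(c_2) = f(2.872500) = 0.055183
  f(a) × f(c) < 0, new interval: [2.505000, 2.872500]
Iteration 3:
  c_3 = (2.505000 + 2.872500)/2 = 2.688750
  f(c_3) = f(2.688750) = -0.010924
  f(a) × f(c) ≥ 0, new interval: [2.688750, 2.872500]

After 3 iteration(s), the approximation is c_3 = 2.688750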